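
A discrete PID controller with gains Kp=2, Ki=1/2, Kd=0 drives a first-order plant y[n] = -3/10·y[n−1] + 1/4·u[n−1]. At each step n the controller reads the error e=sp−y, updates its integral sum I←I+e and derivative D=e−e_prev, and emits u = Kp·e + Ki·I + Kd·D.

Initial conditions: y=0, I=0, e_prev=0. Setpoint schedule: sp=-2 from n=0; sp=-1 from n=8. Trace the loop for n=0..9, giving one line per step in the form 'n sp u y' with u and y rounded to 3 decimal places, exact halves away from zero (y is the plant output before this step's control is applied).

(exact arithmetic carried between steps; '≈' marks a value shown rounded to 6 d.p. or computed from one; I and e_prev carry over from the previous line; the table rounds u and y to 3 d.p., halves away from zero)
n=0: y=0, sp=-2, e=sp−y=-2; I=-2, D=e−e_prev=-2; u=2·(-2)+1/2·(-2)+0·(-2)=-5; next y=-3/10·0+1/4·(-5)=-1.25
n=1: y=-1.25, sp=-2, e=sp−y=-0.75; I=-2.75, D=e−e_prev=1.25; u=2·(-0.75)+1/2·(-2.75)+0·1.25=-2.875; next y=-3/10·(-1.25)+1/4·(-2.875)=-0.34375
n=2: y=-0.34375, sp=-2, e=sp−y=-1.65625; I=-4.40625, D=e−e_prev=-0.90625; u=2·(-1.65625)+1/2·(-4.40625)+0·(-0.90625)=-5.515625; next y=-3/10·(-0.34375)+1/4·(-5.515625)≈-1.275781
n=3: y≈-1.275781, sp=-2, e=sp−y≈-0.724219; I≈-5.130469, D=e−e_prev≈0.932031; u=2·(-0.724219)+1/2·(-5.130469)+0·0.932031≈-4.013672; next y=-3/10·(-1.275781)+1/4·(-4.013672)≈-0.620684
n=4: y≈-0.620684, sp=-2, e=sp−y≈-1.379316; I≈-6.509785, D=e−e_prev≈-0.655098; u=2·(-1.379316)+1/2·(-6.509785)+0·(-0.655098)≈-6.013525; next y=-3/10·(-0.620684)+1/4·(-6.013525)≈-1.317176
n=5: y≈-1.317176, sp=-2, e=sp−y≈-0.682824; I≈-7.192609, D=e−e_prev≈0.696493; u=2·(-0.682824)+1/2·(-7.192609)+0·0.696493≈-4.961952; next y=-3/10·(-1.317176)+1/4·(-4.961952)≈-0.845335
n=6: y≈-0.845335, sp=-2, e=sp−y≈-1.154665; I≈-8.347274, D=e−e_prev≈-0.471841; u=2·(-1.154665)+1/2·(-8.347274)+0·(-0.471841)≈-6.482967; next y=-3/10·(-0.845335)+1/4·(-6.482967)≈-1.367141
n=7: y≈-1.367141, sp=-2, e=sp−y≈-0.632859; I≈-8.980133, D=e−e_prev≈0.521806; u=2·(-0.632859)+1/2·(-8.980133)+0·0.521806≈-5.755784; next y=-3/10·(-1.367141)+1/4·(-5.755784)≈-1.028804
n=8: y≈-1.028804, sp=-1, e=sp−y≈0.028804; I≈-8.951329, D=e−e_prev≈0.661663; u=2·0.028804+1/2·(-8.951329)+0·0.661663≈-4.418057; next y=-3/10·(-1.028804)+1/4·(-4.418057)≈-0.795873
n=9: y≈-0.795873, sp=-1, e=sp−y≈-0.204127; I≈-9.155456, D=e−e_prev≈-0.232930; u=2·(-0.204127)+1/2·(-9.155456)+0·(-0.232930)≈-4.985982; next y=-3/10·(-0.795873)+1/4·(-4.985982)≈-1.007733

0 -2 -5.000 0.000
1 -2 -2.875 -1.250
2 -2 -5.516 -0.344
3 -2 -4.014 -1.276
4 -2 -6.014 -0.621
5 -2 -4.962 -1.317
6 -2 -6.483 -0.845
7 -2 -5.756 -1.367
8 -1 -4.418 -1.029
9 -1 -4.986 -0.796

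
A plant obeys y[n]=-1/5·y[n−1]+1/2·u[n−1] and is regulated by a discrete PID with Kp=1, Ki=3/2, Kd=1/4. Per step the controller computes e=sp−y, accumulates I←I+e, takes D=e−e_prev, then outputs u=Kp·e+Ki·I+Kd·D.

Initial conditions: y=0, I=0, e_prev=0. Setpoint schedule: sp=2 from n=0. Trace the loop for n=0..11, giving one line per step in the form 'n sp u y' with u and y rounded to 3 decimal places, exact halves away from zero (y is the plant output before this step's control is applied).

0 2 5.500 0.000
1 2 0.438 2.750
2 2 8.473 -0.331
3 2 -1.544 4.303
4 2 12.483 -1.633
5 2 -6.104 6.568
6 2 19.161 -4.365
7 2 -14.777 10.454
8 2 31.063 -9.479
9 2 -30.694 17.427
10 2 52.606 -18.833
11 2 -59.691 30.070

(exact arithmetic carried between steps; '≈' marks a value shown rounded to 6 d.p. or computed from one; I and e_prev carry over from the previous line; the table rounds u and y to 3 d.p., halves away from zero)
n=0: y=0, sp=2, e=sp−y=2; I=2, D=e−e_prev=2; u=1·2+3/2·2+1/4·2=5.5; next y=-1/5·0+1/2·5.5=2.75
n=1: y=2.75, sp=2, e=sp−y=-0.75; I=1.25, D=e−e_prev=-2.75; u=1·(-0.75)+3/2·1.25+1/4·(-2.75)=0.4375; next y=-1/5·2.75+1/2·0.4375=-0.33125
n=2: y=-0.33125, sp=2, e=sp−y=2.33125; I=3.58125, D=e−e_prev=3.08125; u=1·2.33125+3/2·3.58125+1/4·3.08125≈8.473438; next y=-1/5·(-0.33125)+1/2·8.473438≈4.302969
n=3: y≈4.302969, sp=2, e=sp−y≈-2.302969; I≈1.278281, D=e−e_prev≈-4.634219; u=1·(-2.302969)+3/2·1.278281+1/4·(-4.634219)≈-1.544102; next y=-1/5·4.302969+1/2·(-1.544102)≈-1.632645
n=4: y≈-1.632645, sp=2, e=sp−y≈3.632645; I≈4.910926, D=e−e_prev≈5.935613; u=1·3.632645+3/2·4.910926+1/4·5.935613≈12.482937; next y=-1/5·(-1.632645)+1/2·12.482937≈6.567997
n=5: y≈6.567997, sp=2, e=sp−y≈-4.567997; I≈0.342929, D=e−e_prev≈-8.200642; u=1·(-4.567997)+3/2·0.342929+1/4·(-8.200642)≈-6.103765; next y=-1/5·6.567997+1/2·(-6.103765)≈-4.365482
n=6: y≈-4.365482, sp=2, e=sp−y≈6.365482; I≈6.708410, D=e−e_prev≈10.933479; u=1·6.365482+3/2·6.708410+1/4·10.933479≈19.161467; next y=-1/5·(-4.365482)+1/2·19.161467≈10.453830
n=7: y≈10.453830, sp=2, e=sp−y≈-8.453830; I≈-1.745420, D=e−e_prev≈-14.819312; u=1·(-8.453830)+3/2·(-1.745420)+1/4·(-14.819312)≈-14.776787; next y=-1/5·10.453830+1/2·(-14.776787)≈-9.479160
n=8: y≈-9.479160, sp=2, e=sp−y≈11.479160; I≈9.733740, D=e−e_prev≈19.932989; u=1·11.479160+3/2·9.733740+1/4·19.932989≈31.063017; next y=-1/5·(-9.479160)+1/2·31.063017≈17.427340
n=9: y≈17.427340, sp=2, e=sp−y≈-15.427340; I≈-5.693600, D=e−e_prev≈-26.906500; u=1·(-15.427340)+3/2·(-5.693600)+1/4·(-26.906500)≈-30.694366; next y=-1/5·17.427340+1/2·(-30.694366)≈-18.832651
n=10: y≈-18.832651, sp=2, e=sp−y≈20.832651; I≈15.139051, D=e−e_prev≈36.259991; u=1·20.832651+3/2·15.139051+1/4·36.259991≈52.606225; next y=-1/5·(-18.832651)+1/2·52.606225≈30.069643
n=11: y≈30.069643, sp=2, e=sp−y≈-28.069643; I≈-12.930592, D=e−e_prev≈-48.902294; u=1·(-28.069643)+3/2·(-12.930592)+1/4·(-48.902294)≈-59.691104; next y=-1/5·30.069643+1/2·(-59.691104)≈-35.859480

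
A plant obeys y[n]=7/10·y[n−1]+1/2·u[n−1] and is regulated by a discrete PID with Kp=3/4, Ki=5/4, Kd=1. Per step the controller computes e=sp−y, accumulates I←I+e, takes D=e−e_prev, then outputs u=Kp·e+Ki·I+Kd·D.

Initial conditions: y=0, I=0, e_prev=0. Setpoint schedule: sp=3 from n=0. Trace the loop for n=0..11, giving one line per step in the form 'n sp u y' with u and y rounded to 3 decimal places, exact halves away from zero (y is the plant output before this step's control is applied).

0 3 9.000 0.000
1 3 -3.750 4.500
2 3 8.550 1.275
3 3 -4.196 5.168
4 3 7.932 1.519
5 3 -4.396 5.029
6 3 7.698 1.323
7 3 -4.269 4.775
8 3 7.665 1.208
9 3 -4.072 4.678
10 3 7.619 1.239
11 3 -3.933 4.677

(exact arithmetic carried between steps; '≈' marks a value shown rounded to 6 d.p. or computed from one; I and e_prev carry over from the previous line; the table rounds u and y to 3 d.p., halves away from zero)
n=0: y=0, sp=3, e=sp−y=3; I=3, D=e−e_prev=3; u=3/4·3+5/4·3+1·3=9; next y=7/10·0+1/2·9=4.5
n=1: y=4.5, sp=3, e=sp−y=-1.5; I=1.5, D=e−e_prev=-4.5; u=3/4·(-1.5)+5/4·1.5+1·(-4.5)=-3.75; next y=7/10·4.5+1/2·(-3.75)=1.275
n=2: y=1.275, sp=3, e=sp−y=1.725; I=3.225, D=e−e_prev=3.225; u=3/4·1.725+5/4·3.225+1·3.225=8.55; next y=7/10·1.275+1/2·8.55=5.1675
n=3: y=5.1675, sp=3, e=sp−y=-2.1675; I=1.0575, D=e−e_prev=-3.8925; u=3/4·(-2.1675)+5/4·1.0575+1·(-3.8925)=-4.19625; next y=7/10·5.1675+1/2·(-4.19625)=1.519125
n=4: y=1.519125, sp=3, e=sp−y=1.480875; I=2.538375, D=e−e_prev=3.648375; u=3/4·1.480875+5/4·2.538375+1·3.648375=7.932; next y=7/10·1.519125+1/2·7.932≈5.029388
n=5: y≈5.029388, sp=3, e=sp−y≈-2.029388; I≈0.508988, D=e−e_prev≈-3.510263; u=3/4·(-2.029388)+5/4·0.508988+1·(-3.510263)≈-4.396069; next y=7/10·5.029388+1/2·(-4.396069)≈1.322537
n=6: y≈1.322537, sp=3, e=sp−y≈1.677463; I≈2.186451, D=e−e_prev≈3.706851; u=3/4·1.677463+5/4·2.186451+1·3.706851≈7.698011; next y=7/10·1.322537+1/2·7.698011≈4.774781
n=7: y≈4.774781, sp=3, e=sp−y≈-1.774781; I≈0.411669, D=e−e_prev≈-3.452245; u=3/4·(-1.774781)+5/4·0.411669+1·(-3.452245)≈-4.268744; next y=7/10·4.774781+1/2·(-4.268744)≈1.207975
n=8: y≈1.207975, sp=3, e=sp−y≈1.792025; I≈2.203694, D=e−e_prev≈3.566807; u=3/4·1.792025+5/4·2.203694+1·3.566807≈7.665443; next y=7/10·1.207975+1/2·7.665443≈4.678304
n=9: y≈4.678304, sp=3, e=sp−y≈-1.678304; I≈0.525390, D=e−e_prev≈-3.470329; u=3/4·(-1.678304)+5/4·0.525390+1·(-3.470329)≈-4.072319; next y=7/10·4.678304+1/2·(-4.072319)≈1.238653
n=10: y≈1.238653, sp=3, e=sp−y≈1.761347; I≈2.286737, D=e−e_prev≈3.439651; u=3/4·1.761347+5/4·2.286737+1·3.439651≈7.619082; next y=7/10·1.238653+1/2·7.619082≈4.676598
n=11: y≈4.676598, sp=3, e=sp−y≈-1.676598; I≈0.610139, D=e−e_prev≈-3.437945; u=3/4·(-1.676598)+5/4·0.610139+1·(-3.437945)≈-3.932721; next y=7/10·4.676598+1/2·(-3.932721)≈1.307259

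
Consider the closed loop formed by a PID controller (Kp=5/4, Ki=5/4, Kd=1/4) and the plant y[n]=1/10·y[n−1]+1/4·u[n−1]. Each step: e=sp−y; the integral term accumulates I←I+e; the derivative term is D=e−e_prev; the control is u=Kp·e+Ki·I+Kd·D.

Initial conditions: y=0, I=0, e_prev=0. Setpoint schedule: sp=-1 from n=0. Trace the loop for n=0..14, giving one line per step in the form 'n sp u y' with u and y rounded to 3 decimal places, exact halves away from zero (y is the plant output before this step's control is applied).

0 -1 -2.750 0.000
1 -1 -1.859 -0.688
2 -1 -2.845 -0.534
3 -1 -2.754 -0.765
4 -1 -3.105 -0.765
5 -1 -3.158 -0.853
6 -1 -3.303 -0.875
7 -1 -3.359 -0.913
8 -1 -3.428 -0.931
9 -1 -3.466 -0.950
10 -1 -3.502 -0.962
11 -1 -3.525 -0.972
12 -1 -3.544 -0.978
13 -1 -3.558 -0.984
14 -1 -3.569 -0.988

(exact arithmetic carried between steps; '≈' marks a value shown rounded to 6 d.p. or computed from one; I and e_prev carry over from the previous line; the table rounds u and y to 3 d.p., halves away from zero)
n=0: y=0, sp=-1, e=sp−y=-1; I=-1, D=e−e_prev=-1; u=5/4·(-1)+5/4·(-1)+1/4·(-1)=-2.75; next y=1/10·0+1/4·(-2.75)=-0.6875
n=1: y=-0.6875, sp=-1, e=sp−y=-0.3125; I=-1.3125, D=e−e_prev=0.6875; u=5/4·(-0.3125)+5/4·(-1.3125)+1/4·0.6875=-1.859375; next y=1/10·(-0.6875)+1/4·(-1.859375)≈-0.533594
n=2: y≈-0.533594, sp=-1, e=sp−y≈-0.466406; I≈-1.778906, D=e−e_prev≈-0.153906; u=5/4·(-0.466406)+5/4·(-1.778906)+1/4·(-0.153906)≈-2.845117; next y=1/10·(-0.533594)+1/4·(-2.845117)≈-0.764639
n=3: y≈-0.764639, sp=-1, e=sp−y≈-0.235361; I≈-2.014268, D=e−e_prev≈0.231045; u=5/4·(-0.235361)+5/4·(-2.014268)+1/4·0.231045≈-2.754275; next y=1/10·(-0.764639)+1/4·(-2.754275)≈-0.765033
n=4: y≈-0.765033, sp=-1, e=sp−y≈-0.234967; I≈-2.249235, D=e−e_prev≈0.000394; u=5/4·(-0.234967)+5/4·(-2.249235)+1/4·0.000394≈-3.105155; next y=1/10·(-0.765033)+1/4·(-3.105155)≈-0.852792
n=5: y≈-0.852792, sp=-1, e=sp−y≈-0.147208; I≈-2.396443, D=e−e_prev≈0.087759; u=5/4·(-0.147208)+5/4·(-2.396443)+1/4·0.087759≈-3.157624; next y=1/10·(-0.852792)+1/4·(-3.157624)≈-0.874685
n=6: y≈-0.874685, sp=-1, e=sp−y≈-0.125315; I≈-2.521758, D=e−e_prev≈0.021893; u=5/4·(-0.125315)+5/4·(-2.521758)+1/4·0.021893≈-3.303367; next y=1/10·(-0.874685)+1/4·(-3.303367)≈-0.913310
n=7: y≈-0.913310, sp=-1, e=sp−y≈-0.086690; I≈-2.608447, D=e−e_prev≈0.038625; u=5/4·(-0.086690)+5/4·(-2.608447)+1/4·0.038625≈-3.359265; next y=1/10·(-0.913310)+1/4·(-3.359265)≈-0.931147
n=8: y≈-0.931147, sp=-1, e=sp−y≈-0.068853; I≈-2.677300, D=e−e_prev≈0.017837; u=5/4·(-0.068853)+5/4·(-2.677300)+1/4·0.017837≈-3.428232; next y=1/10·(-0.931147)+1/4·(-3.428232)≈-0.950173
n=9: y≈-0.950173, sp=-1, e=sp−y≈-0.049827; I≈-2.727127, D=e−e_prev≈0.019025; u=5/4·(-0.049827)+5/4·(-2.727127)+1/4·0.019025≈-3.466437; next y=1/10·(-0.950173)+1/4·(-3.466437)≈-0.961627
n=10: y≈-0.961627, sp=-1, e=sp−y≈-0.038373; I≈-2.765501, D=e−e_prev≈0.011454; u=5/4·(-0.038373)+5/4·(-2.765501)+1/4·0.011454≈-3.501979; next y=1/10·(-0.961627)+1/4·(-3.501979)≈-0.971658
n=11: y≈-0.971658, sp=-1, e=sp−y≈-0.028342; I≈-2.793843, D=e−e_prev≈0.010031; u=5/4·(-0.028342)+5/4·(-2.793843)+1/4·0.010031≈-3.525225; next y=1/10·(-0.971658)+1/4·(-3.525225)≈-0.978472
n=12: y≈-0.978472, sp=-1, e=sp−y≈-0.021528; I≈-2.815371, D=e−e_prev≈0.006814; u=5/4·(-0.021528)+5/4·(-2.815371)+1/4·0.006814≈-3.544421; next y=1/10·(-0.978472)+1/4·(-3.544421)≈-0.983952
n=13: y≈-0.983952, sp=-1, e=sp−y≈-0.016048; I≈-2.831419, D=e−e_prev≈0.005481; u=5/4·(-0.016048)+5/4·(-2.831419)+1/4·0.005481≈-3.557963; next y=1/10·(-0.983952)+1/4·(-3.557963)≈-0.987886
n=14: y≈-0.987886, sp=-1, e=sp−y≈-0.012114; I≈-2.843533, D=e−e_prev≈0.003934; u=5/4·(-0.012114)+5/4·(-2.843533)+1/4·0.003934≈-3.568575; next y=1/10·(-0.987886)+1/4·(-3.568575)≈-0.990932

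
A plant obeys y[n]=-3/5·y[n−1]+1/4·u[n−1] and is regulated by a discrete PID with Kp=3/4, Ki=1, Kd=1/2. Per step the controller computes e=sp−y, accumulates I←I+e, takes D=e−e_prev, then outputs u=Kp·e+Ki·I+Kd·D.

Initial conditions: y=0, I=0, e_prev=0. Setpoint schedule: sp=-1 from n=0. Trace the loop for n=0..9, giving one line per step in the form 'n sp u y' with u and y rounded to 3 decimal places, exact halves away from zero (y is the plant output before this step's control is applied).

(exact arithmetic carried between steps; '≈' marks a value shown rounded to 6 d.p. or computed from one; I and e_prev carry over from the previous line; the table rounds u and y to 3 d.p., halves away from zero)
n=0: y=0, sp=-1, e=sp−y=-1; I=-1, D=e−e_prev=-1; u=3/4·(-1)+1·(-1)+1/2·(-1)=-2.25; next y=-3/5·0+1/4·(-2.25)=-0.5625
n=1: y=-0.5625, sp=-1, e=sp−y=-0.4375; I=-1.4375, D=e−e_prev=0.5625; u=3/4·(-0.4375)+1·(-1.4375)+1/2·0.5625=-1.484375; next y=-3/5·(-0.5625)+1/4·(-1.484375)≈-0.033594
n=2: y≈-0.033594, sp=-1, e=sp−y≈-0.966406; I≈-2.403906, D=e−e_prev≈-0.528906; u=3/4·(-0.966406)+1·(-2.403906)+1/2·(-0.528906)≈-3.393164; next y=-3/5·(-0.033594)+1/4·(-3.393164)≈-0.828135
n=3: y≈-0.828135, sp=-1, e=sp−y≈-0.171865; I≈-2.575771, D=e−e_prev≈0.794541; u=3/4·(-0.171865)+1·(-2.575771)+1/2·0.794541≈-2.307400; next y=-3/5·(-0.828135)+1/4·(-2.307400)≈-0.079969
n=4: y≈-0.079969, sp=-1, e=sp−y≈-0.920031; I≈-3.495802, D=e−e_prev≈-0.748166; u=3/4·(-0.920031)+1·(-3.495802)+1/2·(-0.748166)≈-4.559908; next y=-3/5·(-0.079969)+1/4·(-4.559908)≈-1.091996
n=5: y≈-1.091996, sp=-1, e=sp−y≈0.091996; I≈-3.403807, D=e−e_prev≈1.012027; u=3/4·0.091996+1·(-3.403807)+1/2·1.012027≈-2.828797; next y=-3/5·(-1.091996)+1/4·(-2.828797)≈-0.052002
n=6: y≈-0.052002, sp=-1, e=sp−y≈-0.947998; I≈-4.351805, D=e−e_prev≈-1.039994; u=3/4·(-0.947998)+1·(-4.351805)+1/2·(-1.039994)≈-5.582800; next y=-3/5·(-0.052002)+1/4·(-5.582800)≈-1.364499
n=7: y≈-1.364499, sp=-1, e=sp−y≈0.364499; I≈-3.987306, D=e−e_prev≈1.312497; u=3/4·0.364499+1·(-3.987306)+1/2·1.312497≈-3.057683; next y=-3/5·(-1.364499)+1/4·(-3.057683)≈0.054279
n=8: y≈0.054279, sp=-1, e=sp−y≈-1.054279; I≈-5.041585, D=e−e_prev≈-1.418778; u=3/4·(-1.054279)+1·(-5.041585)+1/2·(-1.418778)≈-6.541682; next y=-3/5·0.054279+1/4·(-6.541682)≈-1.667988
n=9: y≈-1.667988, sp=-1, e=sp−y≈0.667988; I≈-4.373597, D=e−e_prev≈1.722266; u=3/4·0.667988+1·(-4.373597)+1/2·1.722266≈-3.011473; next y=-3/5·(-1.667988)+1/4·(-3.011473)≈0.247924

0 -1 -2.250 0.000
1 -1 -1.484 -0.563
2 -1 -3.393 -0.034
3 -1 -2.307 -0.828
4 -1 -4.560 -0.080
5 -1 -2.829 -1.092
6 -1 -5.583 -0.052
7 -1 -3.058 -1.364
8 -1 -6.542 0.054
9 -1 -3.011 -1.668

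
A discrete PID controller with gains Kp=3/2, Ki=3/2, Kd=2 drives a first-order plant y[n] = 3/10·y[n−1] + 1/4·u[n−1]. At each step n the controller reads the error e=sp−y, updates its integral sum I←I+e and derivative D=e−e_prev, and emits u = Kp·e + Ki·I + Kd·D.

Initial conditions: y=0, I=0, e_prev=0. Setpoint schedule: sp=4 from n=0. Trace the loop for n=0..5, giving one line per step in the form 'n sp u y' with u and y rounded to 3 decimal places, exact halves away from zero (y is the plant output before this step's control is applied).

(exact arithmetic carried between steps; '≈' marks a value shown rounded to 6 d.p. or computed from one; I and e_prev carry over from the previous line; the table rounds u and y to 3 d.p., halves away from zero)
n=0: y=0, sp=4, e=sp−y=4; I=4, D=e−e_prev=4; u=3/2·4+3/2·4+2·4=20; next y=3/10·0+1/4·20=5
n=1: y=5, sp=4, e=sp−y=-1; I=3, D=e−e_prev=-5; u=3/2·(-1)+3/2·3+2·(-5)=-7; next y=3/10·5+1/4·(-7)=-0.25
n=2: y=-0.25, sp=4, e=sp−y=4.25; I=7.25, D=e−e_prev=5.25; u=3/2·4.25+3/2·7.25+2·5.25=27.75; next y=3/10·(-0.25)+1/4·27.75=6.8625
n=3: y=6.8625, sp=4, e=sp−y=-2.8625; I=4.3875, D=e−e_prev=-7.1125; u=3/2·(-2.8625)+3/2·4.3875+2·(-7.1125)=-11.9375; next y=3/10·6.8625+1/4·(-11.9375)=-0.925625
n=4: y=-0.925625, sp=4, e=sp−y=4.925625; I=9.313125, D=e−e_prev=7.788125; u=3/2·4.925625+3/2·9.313125+2·7.788125=36.934375; next y=3/10·(-0.925625)+1/4·36.934375≈8.955906
n=5: y≈8.955906, sp=4, e=sp−y≈-4.955906; I≈4.357219, D=e−e_prev≈-9.881531; u=3/2·(-4.955906)+3/2·4.357219+2·(-9.881531)≈-20.661094; next y=3/10·8.955906+1/4·(-20.661094)≈-2.478502

0 4 20.000 0.000
1 4 -7.000 5.000
2 4 27.750 -0.250
3 4 -11.938 6.863
4 4 36.934 -0.926
5 4 -20.661 8.956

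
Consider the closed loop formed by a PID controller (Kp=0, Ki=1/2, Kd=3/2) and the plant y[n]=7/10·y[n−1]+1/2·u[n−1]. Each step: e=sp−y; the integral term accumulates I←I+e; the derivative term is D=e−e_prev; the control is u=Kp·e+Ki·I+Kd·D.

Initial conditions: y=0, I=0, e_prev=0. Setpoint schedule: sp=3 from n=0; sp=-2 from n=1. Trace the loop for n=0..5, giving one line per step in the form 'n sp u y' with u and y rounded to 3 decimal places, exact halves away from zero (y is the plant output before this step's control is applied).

0 3 6.000 0.000
1 -2 -13.000 3.000
2 -2 11.300 -4.400
3 -2 -12.540 2.570
4 -2 9.712 -4.471
5 -2 -12.009 1.726

(exact arithmetic carried between steps; '≈' marks a value shown rounded to 6 d.p. or computed from one; I and e_prev carry over from the previous line; the table rounds u and y to 3 d.p., halves away from zero)
n=0: y=0, sp=3, e=sp−y=3; I=3, D=e−e_prev=3; u=0·3+1/2·3+3/2·3=6; next y=7/10·0+1/2·6=3
n=1: y=3, sp=-2, e=sp−y=-5; I=-2, D=e−e_prev=-8; u=0·(-5)+1/2·(-2)+3/2·(-8)=-13; next y=7/10·3+1/2·(-13)=-4.4
n=2: y=-4.4, sp=-2, e=sp−y=2.4; I=0.4, D=e−e_prev=7.4; u=0·2.4+1/2·0.4+3/2·7.4=11.3; next y=7/10·(-4.4)+1/2·11.3=2.57
n=3: y=2.57, sp=-2, e=sp−y=-4.57; I=-4.17, D=e−e_prev=-6.97; u=0·(-4.57)+1/2·(-4.17)+3/2·(-6.97)=-12.54; next y=7/10·2.57+1/2·(-12.54)=-4.471
n=4: y=-4.471, sp=-2, e=sp−y=2.471; I=-1.699, D=e−e_prev=7.041; u=0·2.471+1/2·(-1.699)+3/2·7.041=9.712; next y=7/10·(-4.471)+1/2·9.712=1.7263
n=5: y=1.7263, sp=-2, e=sp−y=-3.7263; I=-5.4253, D=e−e_prev=-6.1973; u=0·(-3.7263)+1/2·(-5.4253)+3/2·(-6.1973)=-12.0086; next y=7/10·1.7263+1/2·(-12.0086)=-4.79589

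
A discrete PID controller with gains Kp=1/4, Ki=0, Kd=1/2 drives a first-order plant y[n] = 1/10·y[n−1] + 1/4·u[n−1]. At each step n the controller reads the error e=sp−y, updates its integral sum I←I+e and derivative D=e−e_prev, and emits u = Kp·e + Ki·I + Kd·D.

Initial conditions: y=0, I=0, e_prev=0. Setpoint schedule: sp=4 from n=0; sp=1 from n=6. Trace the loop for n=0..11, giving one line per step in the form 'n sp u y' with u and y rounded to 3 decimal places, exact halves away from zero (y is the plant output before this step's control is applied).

(exact arithmetic carried between steps; '≈' marks a value shown rounded to 6 d.p. or computed from one; I and e_prev carry over from the previous line; the table rounds u and y to 3 d.p., halves away from zero)
n=0: y=0, sp=4, e=sp−y=4; I=4, D=e−e_prev=4; u=1/4·4+0·4+1/2·4=3; next y=1/10·0+1/4·3=0.75
n=1: y=0.75, sp=4, e=sp−y=3.25; I=7.25, D=e−e_prev=-0.75; u=1/4·3.25+0·7.25+1/2·(-0.75)=0.4375; next y=1/10·0.75+1/4·0.4375=0.184375
n=2: y=0.184375, sp=4, e=sp−y=3.815625; I=11.065625, D=e−e_prev=0.565625; u=1/4·3.815625+0·11.065625+1/2·0.565625≈1.236719; next y=1/10·0.184375+1/4·1.236719≈0.327617
n=3: y≈0.327617, sp=4, e=sp−y≈3.672383; I≈14.738008, D=e−e_prev≈-0.143242; u=1/4·3.672383+0·14.738008+1/2·(-0.143242)≈0.846475; next y=1/10·0.327617+1/4·0.846475≈0.244380
n=4: y≈0.244380, sp=4, e=sp−y≈3.755620; I≈18.493627, D=e−e_prev≈0.083237; u=1/4·3.755620+0·18.493627+1/2·0.083237≈0.980523; next y=1/10·0.244380+1/4·0.980523≈0.269569
n=5: y≈0.269569, sp=4, e=sp−y≈3.730431; I≈22.224059, D=e−e_prev≈-0.025188; u=1/4·3.730431+0·22.224059+1/2·(-0.025188)≈0.920014; next y=1/10·0.269569+1/4·0.920014≈0.256960
n=6: y≈0.256960, sp=1, e=sp−y≈0.743040; I≈22.967098, D=e−e_prev≈-2.987391; u=1/4·0.743040+0·22.967098+1/2·(-2.987391)≈-1.307936; next y=1/10·0.256960+1/4·(-1.307936)≈-0.301288
n=7: y≈-0.301288, sp=1, e=sp−y≈1.301288; I≈24.268386, D=e−e_prev≈0.558248; u=1/4·1.301288+0·24.268386+1/2·0.558248≈0.604446; next y=1/10·(-0.301288)+1/4·0.604446≈0.120983
n=8: y≈0.120983, sp=1, e=sp−y≈0.879017; I≈25.147403, D=e−e_prev≈-0.422271; u=1/4·0.879017+0·25.147403+1/2·(-0.422271)≈0.008619; next y=1/10·0.120983+1/4·0.008619≈0.014253
n=9: y≈0.014253, sp=1, e=sp−y≈0.985747; I≈26.133150, D=e−e_prev≈0.106730; u=1/4·0.985747+0·26.133150+1/2·0.106730≈0.299802; next y=1/10·0.014253+1/4·0.299802≈0.076376
n=10: y≈0.076376, sp=1, e=sp−y≈0.923624; I≈27.056775, D=e−e_prev≈-0.062123; u=1/4·0.923624+0·27.056775+1/2·(-0.062123)≈0.199845; next y=1/10·0.076376+1/4·0.199845≈0.057599
n=11: y≈0.057599, sp=1, e=sp−y≈0.942401; I≈27.999176, D=e−e_prev≈0.018777; u=1/4·0.942401+0·27.999176+1/2·0.018777≈0.244989; next y=1/10·0.057599+1/4·0.244989≈0.067007

0 4 3.000 0.000
1 4 0.438 0.750
2 4 1.237 0.184
3 4 0.846 0.328
4 4 0.981 0.244
5 4 0.920 0.270
6 1 -1.308 0.257
7 1 0.604 -0.301
8 1 0.009 0.121
9 1 0.300 0.014
10 1 0.200 0.076
11 1 0.245 0.058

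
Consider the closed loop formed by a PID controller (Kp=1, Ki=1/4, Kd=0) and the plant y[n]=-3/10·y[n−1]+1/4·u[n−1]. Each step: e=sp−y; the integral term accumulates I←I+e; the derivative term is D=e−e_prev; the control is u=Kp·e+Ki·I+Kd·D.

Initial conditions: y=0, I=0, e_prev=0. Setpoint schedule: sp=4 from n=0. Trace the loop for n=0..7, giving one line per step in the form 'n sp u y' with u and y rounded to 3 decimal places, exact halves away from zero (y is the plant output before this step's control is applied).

(exact arithmetic carried between steps; '≈' marks a value shown rounded to 6 d.p. or computed from one; I and e_prev carry over from the previous line; the table rounds u and y to 3 d.p., halves away from zero)
n=0: y=0, sp=4, e=sp−y=4; I=4, D=e−e_prev=4; u=1·4+1/4·4+0·4=5; next y=-3/10·0+1/4·5=1.25
n=1: y=1.25, sp=4, e=sp−y=2.75; I=6.75, D=e−e_prev=-1.25; u=1·2.75+1/4·6.75+0·(-1.25)=4.4375; next y=-3/10·1.25+1/4·4.4375=0.734375
n=2: y=0.734375, sp=4, e=sp−y=3.265625; I=10.015625, D=e−e_prev=0.515625; u=1·3.265625+1/4·10.015625+0·0.515625≈5.769531; next y=-3/10·0.734375+1/4·5.769531≈1.222070
n=3: y≈1.222070, sp=4, e=sp−y≈2.777930; I≈12.793555, D=e−e_prev≈-0.487695; u=1·2.777930+1/4·12.793555+0·(-0.487695)≈5.976318; next y=-3/10·1.222070+1/4·5.976318≈1.127458
n=4: y≈1.127458, sp=4, e=sp−y≈2.872542; I≈15.666096, D=e−e_prev≈0.094612; u=1·2.872542+1/4·15.666096+0·0.094612≈6.789066; next y=-3/10·1.127458+1/4·6.789066≈1.359029
n=5: y≈1.359029, sp=4, e=sp−y≈2.640971; I≈18.307067, D=e−e_prev≈-0.231570; u=1·2.640971+1/4·18.307067+0·(-0.231570)≈7.217738; next y=-3/10·1.359029+1/4·7.217738≈1.396726
n=6: y≈1.396726, sp=4, e=sp−y≈2.603274; I≈20.910342, D=e−e_prev≈-0.037697; u=1·2.603274+1/4·20.910342+0·(-0.037697)≈7.830860; next y=-3/10·1.396726+1/4·7.830860≈1.538697
n=7: y≈1.538697, sp=4, e=sp−y≈2.461303; I≈23.371644, D=e−e_prev≈-0.141971; u=1·2.461303+1/4·23.371644+0·(-0.141971)≈8.304214; next y=-3/10·1.538697+1/4·8.304214≈1.614444

0 4 5.000 0.000
1 4 4.438 1.250
2 4 5.770 0.734
3 4 5.976 1.222
4 4 6.789 1.127
5 4 7.218 1.359
6 4 7.831 1.397
7 4 8.304 1.539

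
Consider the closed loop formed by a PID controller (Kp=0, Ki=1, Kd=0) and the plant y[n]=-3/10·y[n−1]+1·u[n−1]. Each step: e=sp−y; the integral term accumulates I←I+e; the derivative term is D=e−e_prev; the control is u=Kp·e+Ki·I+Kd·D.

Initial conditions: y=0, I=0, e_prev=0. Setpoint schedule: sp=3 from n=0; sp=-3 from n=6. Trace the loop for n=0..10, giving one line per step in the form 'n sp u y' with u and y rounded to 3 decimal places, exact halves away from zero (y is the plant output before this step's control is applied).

0 3 3.000 0.000
1 3 3.000 3.000
2 3 3.900 2.100
3 3 3.630 3.270
4 3 3.981 2.649
5 3 3.795 3.186
6 -3 -2.044 2.839
7 -3 -2.148 -2.896
8 -3 -3.869 -1.280
9 -3 -3.384 -3.485
10 -3 -4.045 -2.338

(exact arithmetic carried between steps; '≈' marks a value shown rounded to 6 d.p. or computed from one; I and e_prev carry over from the previous line; the table rounds u and y to 3 d.p., halves away from zero)
n=0: y=0, sp=3, e=sp−y=3; I=3, D=e−e_prev=3; u=0·3+1·3+0·3=3; next y=-3/10·0+1·3=3
n=1: y=3, sp=3, e=sp−y=0; I=3, D=e−e_prev=-3; u=0·0+1·3+0·(-3)=3; next y=-3/10·3+1·3=2.1
n=2: y=2.1, sp=3, e=sp−y=0.9; I=3.9, D=e−e_prev=0.9; u=0·0.9+1·3.9+0·0.9=3.9; next y=-3/10·2.1+1·3.9=3.27
n=3: y=3.27, sp=3, e=sp−y=-0.27; I=3.63, D=e−e_prev=-1.17; u=0·(-0.27)+1·3.63+0·(-1.17)=3.63; next y=-3/10·3.27+1·3.63=2.649
n=4: y=2.649, sp=3, e=sp−y=0.351; I=3.981, D=e−e_prev=0.621; u=0·0.351+1·3.981+0·0.621=3.981; next y=-3/10·2.649+1·3.981=3.1863
n=5: y=3.1863, sp=3, e=sp−y=-0.1863; I=3.7947, D=e−e_prev=-0.5373; u=0·(-0.1863)+1·3.7947+0·(-0.5373)=3.7947; next y=-3/10·3.1863+1·3.7947=2.83881
n=6: y=2.83881, sp=-3, e=sp−y=-5.83881; I=-2.04411, D=e−e_prev=-5.65251; u=0·(-5.83881)+1·(-2.04411)+0·(-5.65251)=-2.04411; next y=-3/10·2.83881+1·(-2.04411)=-2.895753
n=7: y=-2.895753, sp=-3, e=sp−y=-0.104247; I=-2.148357, D=e−e_prev=5.734563; u=0·(-0.104247)+1·(-2.148357)+0·5.734563=-2.148357; next y=-3/10·(-2.895753)+1·(-2.148357)≈-1.279631
n=8: y≈-1.279631, sp=-3, e=sp−y≈-1.720369; I≈-3.868726, D=e−e_prev≈-1.616122; u=0·(-1.720369)+1·(-3.868726)+0·(-1.616122)≈-3.868726; next y=-3/10·(-1.279631)+1·(-3.868726)≈-3.484837
n=9: y≈-3.484837, sp=-3, e=sp−y≈0.484837; I≈-3.383889, D=e−e_prev≈2.205205; u=0·0.484837+1·(-3.383889)+0·2.205205≈-3.383889; next y=-3/10·(-3.484837)+1·(-3.383889)≈-2.338438
n=10: y≈-2.338438, sp=-3, e=sp−y≈-0.661562; I≈-4.045451, D=e−e_prev≈-1.146398; u=0·(-0.661562)+1·(-4.045451)+0·(-1.146398)≈-4.045451; next y=-3/10·(-2.338438)+1·(-4.045451)≈-3.343919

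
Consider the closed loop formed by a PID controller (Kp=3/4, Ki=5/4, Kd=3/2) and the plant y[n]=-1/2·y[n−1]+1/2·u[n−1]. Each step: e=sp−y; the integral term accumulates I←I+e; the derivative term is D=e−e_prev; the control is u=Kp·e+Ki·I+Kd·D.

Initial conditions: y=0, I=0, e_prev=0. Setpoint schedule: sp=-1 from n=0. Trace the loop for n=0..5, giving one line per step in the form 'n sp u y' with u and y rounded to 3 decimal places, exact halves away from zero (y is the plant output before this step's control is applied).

0 -1 -3.500 0.000
1 -1 2.875 -1.750
2 -1 -13.031 2.313
3 -1 23.867 -7.672
4 -1 -64.814 15.770
5 -1 145.601 -40.292

(exact arithmetic carried between steps; '≈' marks a value shown rounded to 6 d.p. or computed from one; I and e_prev carry over from the previous line; the table rounds u and y to 3 d.p., halves away from zero)
n=0: y=0, sp=-1, e=sp−y=-1; I=-1, D=e−e_prev=-1; u=3/4·(-1)+5/4·(-1)+3/2·(-1)=-3.5; next y=-1/2·0+1/2·(-3.5)=-1.75
n=1: y=-1.75, sp=-1, e=sp−y=0.75; I=-0.25, D=e−e_prev=1.75; u=3/4·0.75+5/4·(-0.25)+3/2·1.75=2.875; next y=-1/2·(-1.75)+1/2·2.875=2.3125
n=2: y=2.3125, sp=-1, e=sp−y=-3.3125; I=-3.5625, D=e−e_prev=-4.0625; u=3/4·(-3.3125)+5/4·(-3.5625)+3/2·(-4.0625)=-13.03125; next y=-1/2·2.3125+1/2·(-13.03125)=-7.671875
n=3: y=-7.671875, sp=-1, e=sp−y=6.671875; I=3.109375, D=e−e_prev=9.984375; u=3/4·6.671875+5/4·3.109375+3/2·9.984375≈23.867188; next y=-1/2·(-7.671875)+1/2·23.867188≈15.769531
n=4: y≈15.769531, sp=-1, e=sp−y≈-16.769531; I≈-13.660156, D=e−e_prev≈-23.441406; u=3/4·(-16.769531)+5/4·(-13.660156)+3/2·(-23.441406)≈-64.814453; next y=-1/2·15.769531+1/2·(-64.814453)≈-40.291992
n=5: y≈-40.291992, sp=-1, e=sp−y≈39.291992; I≈25.631836, D=e−e_prev≈56.061523; u=3/4·39.291992+5/4·25.631836+3/2·56.061523≈145.601074; next y=-1/2·(-40.291992)+1/2·145.601074≈92.946533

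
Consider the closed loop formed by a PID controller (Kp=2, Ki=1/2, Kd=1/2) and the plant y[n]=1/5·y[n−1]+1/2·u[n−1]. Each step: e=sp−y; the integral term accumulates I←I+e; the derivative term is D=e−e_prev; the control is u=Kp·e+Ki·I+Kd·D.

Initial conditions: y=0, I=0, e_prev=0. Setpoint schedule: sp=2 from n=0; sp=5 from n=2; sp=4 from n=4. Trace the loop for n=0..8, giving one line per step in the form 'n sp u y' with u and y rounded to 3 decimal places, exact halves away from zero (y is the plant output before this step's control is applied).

0 2 6.000 0.000
1 2 -3.000 3.000
2 5 18.700 -0.900
3 5 -12.010 9.170
4 4 27.963 -4.171
5 4 -26.077 13.147
6 4 48.677 -10.409
7 4 -53.894 22.257
8 4 87.568 -22.496

(exact arithmetic carried between steps; '≈' marks a value shown rounded to 6 d.p. or computed from one; I and e_prev carry over from the previous line; the table rounds u and y to 3 d.p., halves away from zero)
n=0: y=0, sp=2, e=sp−y=2; I=2, D=e−e_prev=2; u=2·2+1/2·2+1/2·2=6; next y=1/5·0+1/2·6=3
n=1: y=3, sp=2, e=sp−y=-1; I=1, D=e−e_prev=-3; u=2·(-1)+1/2·1+1/2·(-3)=-3; next y=1/5·3+1/2·(-3)=-0.9
n=2: y=-0.9, sp=5, e=sp−y=5.9; I=6.9, D=e−e_prev=6.9; u=2·5.9+1/2·6.9+1/2·6.9=18.7; next y=1/5·(-0.9)+1/2·18.7=9.17
n=3: y=9.17, sp=5, e=sp−y=-4.17; I=2.73, D=e−e_prev=-10.07; u=2·(-4.17)+1/2·2.73+1/2·(-10.07)=-12.01; next y=1/5·9.17+1/2·(-12.01)=-4.171
n=4: y=-4.171, sp=4, e=sp−y=8.171; I=10.901, D=e−e_prev=12.341; u=2·8.171+1/2·10.901+1/2·12.341=27.963; next y=1/5·(-4.171)+1/2·27.963=13.1473
n=5: y=13.1473, sp=4, e=sp−y=-9.1473; I=1.7537, D=e−e_prev=-17.3183; u=2·(-9.1473)+1/2·1.7537+1/2·(-17.3183)=-26.0769; next y=1/5·13.1473+1/2·(-26.0769)=-10.40899
n=6: y=-10.40899, sp=4, e=sp−y=14.40899; I=16.16269, D=e−e_prev=23.55629; u=2·14.40899+1/2·16.16269+1/2·23.55629=48.67747; next y=1/5·(-10.40899)+1/2·48.67747=22.256937
n=7: y=22.256937, sp=4, e=sp−y=-18.256937; I=-2.094247, D=e−e_prev=-32.665927; u=2·(-18.256937)+1/2·(-2.094247)+1/2·(-32.665927)=-53.893961; next y=1/5·22.256937+1/2·(-53.893961)≈-22.495593
n=8: y≈-22.495593, sp=4, e=sp−y≈26.495593; I≈24.401346, D=e−e_prev≈44.752530; u=2·26.495593+1/2·24.401346+1/2·44.752530≈87.568124; next y=1/5·(-22.495593)+1/2·87.568124≈39.284944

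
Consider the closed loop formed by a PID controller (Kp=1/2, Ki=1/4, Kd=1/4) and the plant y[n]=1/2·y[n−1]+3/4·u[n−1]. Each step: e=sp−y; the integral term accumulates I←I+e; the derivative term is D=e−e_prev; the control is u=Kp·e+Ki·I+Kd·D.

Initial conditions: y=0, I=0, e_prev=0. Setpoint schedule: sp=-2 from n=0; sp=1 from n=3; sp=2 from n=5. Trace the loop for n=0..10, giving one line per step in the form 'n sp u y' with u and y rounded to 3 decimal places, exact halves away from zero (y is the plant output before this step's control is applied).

(exact arithmetic carried between steps; '≈' marks a value shown rounded to 6 d.p. or computed from one; I and e_prev carry over from the previous line; the table rounds u and y to 3 d.p., halves away from zero)
n=0: y=0, sp=-2, e=sp−y=-2; I=-2, D=e−e_prev=-2; u=1/2·(-2)+1/4·(-2)+1/4·(-2)=-2; next y=1/2·0+3/4·(-2)=-1.5
n=1: y=-1.5, sp=-2, e=sp−y=-0.5; I=-2.5, D=e−e_prev=1.5; u=1/2·(-0.5)+1/4·(-2.5)+1/4·1.5=-0.5; next y=1/2·(-1.5)+3/4·(-0.5)=-1.125
n=2: y=-1.125, sp=-2, e=sp−y=-0.875; I=-3.375, D=e−e_prev=-0.375; u=1/2·(-0.875)+1/4·(-3.375)+1/4·(-0.375)=-1.375; next y=1/2·(-1.125)+3/4·(-1.375)=-1.59375
n=3: y=-1.59375, sp=1, e=sp−y=2.59375; I=-0.78125, D=e−e_prev=3.46875; u=1/2·2.59375+1/4·(-0.78125)+1/4·3.46875=1.96875; next y=1/2·(-1.59375)+3/4·1.96875≈0.679688
n=4: y≈0.679688, sp=1, e=sp−y≈0.320313; I≈-0.460938, D=e−e_prev≈-2.273438; u=1/2·0.320313+1/4·(-0.460938)+1/4·(-2.273438)≈-0.523438; next y=1/2·0.679688+3/4·(-0.523438)≈-0.052734
n=5: y≈-0.052734, sp=2, e=sp−y≈2.052734; I≈1.591797, D=e−e_prev≈1.732422; u=1/2·2.052734+1/4·1.591797+1/4·1.732422≈1.857422; next y=1/2·(-0.052734)+3/4·1.857422≈1.366699
n=6: y≈1.366699, sp=2, e=sp−y≈0.633301; I≈2.225098, D=e−e_prev≈-1.419434; u=1/2·0.633301+1/4·2.225098+1/4·(-1.419434)≈0.518066; next y=1/2·1.366699+3/4·0.518066≈1.071899
n=7: y≈1.071899, sp=2, e=sp−y≈0.928101; I≈3.153198, D=e−e_prev≈0.294800; u=1/2·0.928101+1/4·3.153198+1/4·0.294800≈1.326050; next y=1/2·1.071899+3/4·1.326050≈1.530487
n=8: y≈1.530487, sp=2, e=sp−y≈0.469513; I≈3.622711, D=e−e_prev≈-0.458588; u=1/2·0.469513+1/4·3.622711+1/4·(-0.458588)≈1.025787; next y=1/2·1.530487+3/4·1.025787≈1.534584
n=9: y≈1.534584, sp=2, e=sp−y≈0.465416; I≈4.088127, D=e−e_prev≈-0.004097; u=1/2·0.465416+1/4·4.088127+1/4·(-0.004097)≈1.253716; next y=1/2·1.534584+3/4·1.253716≈1.707579
n=10: y≈1.707579, sp=2, e=sp−y≈0.292421; I≈4.380548, D=e−e_prev≈-0.172995; u=1/2·0.292421+1/4·4.380548+1/4·(-0.172995)≈1.198099; next y=1/2·1.707579+3/4·1.198099≈1.752364

0 -2 -2.000 0.000
1 -2 -0.500 -1.500
2 -2 -1.375 -1.125
3 1 1.969 -1.594
4 1 -0.523 0.680
5 2 1.857 -0.053
6 2 0.518 1.367
7 2 1.326 1.072
8 2 1.026 1.530
9 2 1.254 1.535
10 2 1.198 1.708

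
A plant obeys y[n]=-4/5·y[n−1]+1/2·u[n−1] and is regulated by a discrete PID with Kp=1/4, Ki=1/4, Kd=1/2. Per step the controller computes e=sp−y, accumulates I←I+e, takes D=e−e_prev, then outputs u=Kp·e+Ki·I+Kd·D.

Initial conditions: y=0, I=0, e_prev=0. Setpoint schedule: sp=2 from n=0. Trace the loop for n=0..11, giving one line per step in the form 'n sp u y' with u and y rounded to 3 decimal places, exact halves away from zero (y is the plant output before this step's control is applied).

0 2 2.000 0.000
1 2 0.500 1.000
2 2 2.800 -0.550
3 2 0.273 1.840
4 2 4.683 -1.336
5 2 -0.817 3.410
6 2 7.751 -3.137
7 2 -3.760 6.384
8 2 13.277 -6.987
9 2 -10.378 12.228
10 2 23.872 -14.972
11 2 -24.370 23.914

(exact arithmetic carried between steps; '≈' marks a value shown rounded to 6 d.p. or computed from one; I and e_prev carry over from the previous line; the table rounds u and y to 3 d.p., halves away from zero)
n=0: y=0, sp=2, e=sp−y=2; I=2, D=e−e_prev=2; u=1/4·2+1/4·2+1/2·2=2; next y=-4/5·0+1/2·2=1
n=1: y=1, sp=2, e=sp−y=1; I=3, D=e−e_prev=-1; u=1/4·1+1/4·3+1/2·(-1)=0.5; next y=-4/5·1+1/2·0.5=-0.55
n=2: y=-0.55, sp=2, e=sp−y=2.55; I=5.55, D=e−e_prev=1.55; u=1/4·2.55+1/4·5.55+1/2·1.55=2.8; next y=-4/5·(-0.55)+1/2·2.8=1.84
n=3: y=1.84, sp=2, e=sp−y=0.16; I=5.71, D=e−e_prev=-2.39; u=1/4·0.16+1/4·5.71+1/2·(-2.39)=0.2725; next y=-4/5·1.84+1/2·0.2725=-1.33575
n=4: y=-1.33575, sp=2, e=sp−y=3.33575; I=9.04575, D=e−e_prev=3.17575; u=1/4·3.33575+1/4·9.04575+1/2·3.17575=4.68325; next y=-4/5·(-1.33575)+1/2·4.68325=3.410225
n=5: y=3.410225, sp=2, e=sp−y=-1.410225; I=7.635525, D=e−e_prev=-4.745975; u=1/4·(-1.410225)+1/4·7.635525+1/2·(-4.745975)≈-0.816663; next y=-4/5·3.410225+1/2·(-0.816663)≈-3.136511
n=6: y≈-3.136511, sp=2, e=sp−y≈5.136511; I≈12.772036, D=e−e_prev≈6.546736; u=1/4·5.136511+1/4·12.772036+1/2·6.546736≈7.750505; next y=-4/5·(-3.136511)+1/2·7.750505≈6.384462
n=7: y≈6.384462, sp=2, e=sp−y≈-4.384462; I≈8.387575, D=e−e_prev≈-9.520973; u=1/4·(-4.384462)+1/4·8.387575+1/2·(-9.520973)≈-3.759708; next y=-4/5·6.384462+1/2·(-3.759708)≈-6.987423
n=8: y≈-6.987423, sp=2, e=sp−y≈8.987423; I≈17.374998, D=e−e_prev≈13.371885; u=1/4·8.987423+1/4·17.374998+1/2·13.371885≈13.276548; next y=-4/5·(-6.987423)+1/2·13.276548≈12.228212
n=9: y≈12.228212, sp=2, e=sp−y≈-10.228212; I≈7.146786, D=e−e_prev≈-19.215636; u=1/4·(-10.228212)+1/4·7.146786+1/2·(-19.215636)≈-10.378175; next y=-4/5·12.228212+1/2·(-10.378175)≈-14.971657
n=10: y≈-14.971657, sp=2, e=sp−y≈16.971657; I≈24.118443, D=e−e_prev≈27.199870; u=1/4·16.971657+1/4·24.118443+1/2·27.199870≈23.872460; next y=-4/5·(-14.971657)+1/2·23.872460≈23.913556
n=11: y≈23.913556, sp=2, e=sp−y≈-21.913556; I≈2.204887, D=e−e_prev≈-38.885213; u=1/4·(-21.913556)+1/4·2.204887+1/2·(-38.885213)≈-24.369774; next y=-4/5·23.913556+1/2·(-24.369774)≈-31.315731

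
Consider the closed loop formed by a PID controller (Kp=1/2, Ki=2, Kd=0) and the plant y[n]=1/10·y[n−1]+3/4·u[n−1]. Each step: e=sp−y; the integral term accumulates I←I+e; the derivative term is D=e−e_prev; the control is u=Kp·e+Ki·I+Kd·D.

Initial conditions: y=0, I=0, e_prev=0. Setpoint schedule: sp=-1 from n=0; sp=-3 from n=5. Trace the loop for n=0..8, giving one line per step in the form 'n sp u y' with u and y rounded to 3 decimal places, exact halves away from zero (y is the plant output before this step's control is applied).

0 -1 -2.500 0.000
1 -1 0.188 -1.875
2 -1 -2.633 -0.047
3 -1 0.292 -1.979
4 -1 -2.750 0.021
5 -3 -4.588 -2.061
6 -3 -2.500 -3.647
7 -3 -4.724 -2.240
8 -3 -2.427 -3.767

(exact arithmetic carried between steps; '≈' marks a value shown rounded to 6 d.p. or computed from one; I and e_prev carry over from the previous line; the table rounds u and y to 3 d.p., halves away from zero)
n=0: y=0, sp=-1, e=sp−y=-1; I=-1, D=e−e_prev=-1; u=1/2·(-1)+2·(-1)+0·(-1)=-2.5; next y=1/10·0+3/4·(-2.5)=-1.875
n=1: y=-1.875, sp=-1, e=sp−y=0.875; I=-0.125, D=e−e_prev=1.875; u=1/2·0.875+2·(-0.125)+0·1.875=0.1875; next y=1/10·(-1.875)+3/4·0.1875=-0.046875
n=2: y=-0.046875, sp=-1, e=sp−y=-0.953125; I=-1.078125, D=e−e_prev=-1.828125; u=1/2·(-0.953125)+2·(-1.078125)+0·(-1.828125)≈-2.632813; next y=1/10·(-0.046875)+3/4·(-2.632813)≈-1.979297
n=3: y≈-1.979297, sp=-1, e=sp−y≈0.979297; I≈-0.098828, D=e−e_prev≈1.932422; u=1/2·0.979297+2·(-0.098828)+0·1.932422≈0.291992; next y=1/10·(-1.979297)+3/4·0.291992≈0.021064
n=4: y≈0.021064, sp=-1, e=sp−y≈-1.021064; I≈-1.119893, D=e−e_prev≈-2.000361; u=1/2·(-1.021064)+2·(-1.119893)+0·(-2.000361)≈-2.750317; next y=1/10·0.021064+3/4·(-2.750317)≈-2.060632
n=5: y≈-2.060632, sp=-3, e=sp−y≈-0.939368; I≈-2.059261, D=e−e_prev≈0.081696; u=1/2·(-0.939368)+2·(-2.059261)+0·0.081696≈-4.588206; next y=1/10·(-2.060632)+3/4·(-4.588206)≈-3.647218
n=6: y≈-3.647218, sp=-3, e=sp−y≈0.647218; I≈-1.412043, D=e−e_prev≈1.586586; u=1/2·0.647218+2·(-1.412043)+0·1.586586≈-2.500477; next y=1/10·(-3.647218)+3/4·(-2.500477)≈-2.240080
n=7: y≈-2.240080, sp=-3, e=sp−y≈-0.759920; I≈-2.171963, D=e−e_prev≈-1.407138; u=1/2·(-0.759920)+2·(-2.171963)+0·(-1.407138)≈-4.723887; next y=1/10·(-2.240080)+3/4·(-4.723887)≈-3.766923
n=8: y≈-3.766923, sp=-3, e=sp−y≈0.766923; I≈-1.405040, D=e−e_prev≈1.526843; u=1/2·0.766923+2·(-1.405040)+0·1.526843≈-2.426619; next y=1/10·(-3.766923)+3/4·(-2.426619)≈-2.196657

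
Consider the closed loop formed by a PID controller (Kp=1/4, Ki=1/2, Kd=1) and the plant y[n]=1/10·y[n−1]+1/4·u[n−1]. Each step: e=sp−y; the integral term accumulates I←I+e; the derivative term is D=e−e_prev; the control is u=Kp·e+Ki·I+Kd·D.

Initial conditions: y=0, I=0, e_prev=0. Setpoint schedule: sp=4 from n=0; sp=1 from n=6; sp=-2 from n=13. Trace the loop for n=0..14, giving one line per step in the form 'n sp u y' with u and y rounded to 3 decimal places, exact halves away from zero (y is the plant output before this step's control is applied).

0 4 7.000 0.000
1 4 1.938 1.750
2 4 6.721 0.659
3 4 5.399 1.746
4 4 8.001 1.524
5 4 7.917 2.153
6 1 4.146 2.195
7 1 8.233 1.256
8 1 5.543 2.184
9 1 6.893 1.604
10 1 5.522 1.884
11 1 5.911 1.569
12 1 5.197 1.635
13 -2 -0.004 1.463
14 -2 3.398 0.145

(exact arithmetic carried between steps; '≈' marks a value shown rounded to 6 d.p. or computed from one; I and e_prev carry over from the previous line; the table rounds u and y to 3 d.p., halves away from zero)
n=0: y=0, sp=4, e=sp−y=4; I=4, D=e−e_prev=4; u=1/4·4+1/2·4+1·4=7; next y=1/10·0+1/4·7=1.75
n=1: y=1.75, sp=4, e=sp−y=2.25; I=6.25, D=e−e_prev=-1.75; u=1/4·2.25+1/2·6.25+1·(-1.75)=1.9375; next y=1/10·1.75+1/4·1.9375=0.659375
n=2: y=0.659375, sp=4, e=sp−y=3.340625; I=9.590625, D=e−e_prev=1.090625; u=1/4·3.340625+1/2·9.590625+1·1.090625≈6.721094; next y=1/10·0.659375+1/4·6.721094≈1.746211
n=3: y≈1.746211, sp=4, e=sp−y≈2.253789; I≈11.844414, D=e−e_prev≈-1.086836; u=1/4·2.253789+1/2·11.844414+1·(-1.086836)≈5.398818; next y=1/10·1.746211+1/4·5.398818≈1.524326
n=4: y≈1.524326, sp=4, e=sp−y≈2.475674; I≈14.320088, D=e−e_prev≈0.221885; u=1/4·2.475674+1/2·14.320088+1·0.221885≈8.000848; next y=1/10·1.524326+1/4·8.000848≈2.152645
n=5: y≈2.152645, sp=4, e=sp−y≈1.847355; I≈16.167444, D=e−e_prev≈-0.628319; u=1/4·1.847355+1/2·16.167444+1·(-0.628319)≈7.917242; next y=1/10·2.152645+1/4·7.917242≈2.194575
n=6: y≈2.194575, sp=1, e=sp−y≈-1.194575; I≈14.972869, D=e−e_prev≈-3.041930; u=1/4·(-1.194575)+1/2·14.972869+1·(-3.041930)≈4.145860; next y=1/10·2.194575+1/4·4.145860≈1.255923
n=7: y≈1.255923, sp=1, e=sp−y≈-0.255923; I≈14.716946, D=e−e_prev≈0.938652; u=1/4·(-0.255923)+1/2·14.716946+1·0.938652≈8.233145; next y=1/10·1.255923+1/4·8.233145≈2.183878
n=8: y≈2.183878, sp=1, e=sp−y≈-1.183878; I≈13.533068, D=e−e_prev≈-0.927956; u=1/4·(-1.183878)+1/2·13.533068+1·(-0.927956)≈5.542608; next y=1/10·2.183878+1/4·5.542608≈1.604040
n=9: y≈1.604040, sp=1, e=sp−y≈-0.604040; I≈12.929028, D=e−e_prev≈0.579839; u=1/4·(-0.604040)+1/2·12.929028+1·0.579839≈6.893342; next y=1/10·1.604040+1/4·6.893342≈1.883740
n=10: y≈1.883740, sp=1, e=sp−y≈-0.883740; I≈12.045288, D=e−e_prev≈-0.279700; u=1/4·(-0.883740)+1/2·12.045288+1·(-0.279700)≈5.522010; next y=1/10·1.883740+1/4·5.522010≈1.568876
n=11: y≈1.568876, sp=1, e=sp−y≈-0.568876; I≈11.476412, D=e−e_prev≈0.314863; u=1/4·(-0.568876)+1/2·11.476412+1·0.314863≈5.910850; next y=1/10·1.568876+1/4·5.910850≈1.634600
n=12: y≈1.634600, sp=1, e=sp−y≈-0.634600; I≈10.841812, D=e−e_prev≈-0.065724; u=1/4·(-0.634600)+1/2·10.841812+1·(-0.065724)≈5.196532; next y=1/10·1.634600+1/4·5.196532≈1.462593
n=13: y≈1.462593, sp=-2, e=sp−y≈-3.462593; I≈7.379219, D=e−e_prev≈-2.827993; u=1/4·(-3.462593)+1/2·7.379219+1·(-2.827993)≈-0.004032; next y=1/10·1.462593+1/4·(-0.004032)≈0.145251
n=14: y≈0.145251, sp=-2, e=sp−y≈-2.145251; I≈5.233967, D=e−e_prev≈1.317342; u=1/4·(-2.145251)+1/2·5.233967+1·1.317342≈3.398012; next y=1/10·0.145251+1/4·3.398012≈0.864028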